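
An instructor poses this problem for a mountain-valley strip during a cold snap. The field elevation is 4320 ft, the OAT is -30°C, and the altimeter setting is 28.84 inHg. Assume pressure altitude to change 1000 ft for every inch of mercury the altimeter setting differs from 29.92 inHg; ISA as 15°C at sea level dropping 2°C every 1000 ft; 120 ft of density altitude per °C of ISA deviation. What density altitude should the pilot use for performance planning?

1296 ft

Pressure altitude = 4320 + (29.92 − 28.84) × 1000 = 4320 + (+1080) = 5400 ft.
ISA temperature at 5400 ft = 15 − 2 × (5400/1000) = 4.2°C.
ISA deviation = -30 − 4.2 = -34.2°C.
Density altitude = 5400 + 120 × (-34.2) = 1296 ft.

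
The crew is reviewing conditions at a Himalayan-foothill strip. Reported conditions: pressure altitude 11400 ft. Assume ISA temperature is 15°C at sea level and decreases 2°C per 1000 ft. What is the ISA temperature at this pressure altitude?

ISA temperature = 15 − 2 × (11400/1000) = 15 − 22.8 = -7.8°C.

-7.8°C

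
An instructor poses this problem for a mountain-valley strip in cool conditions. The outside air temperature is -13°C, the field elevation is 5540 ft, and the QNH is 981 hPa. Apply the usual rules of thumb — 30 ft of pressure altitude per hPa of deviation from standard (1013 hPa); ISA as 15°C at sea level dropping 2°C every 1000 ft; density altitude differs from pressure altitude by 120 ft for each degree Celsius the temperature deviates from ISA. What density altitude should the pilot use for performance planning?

4700 ft

Pressure altitude = 5540 + (1013 − 981) × 30 = 5540 + (+960) = 6500 ft.
ISA temperature at 6500 ft = 15 − 2 × (6500/1000) = 2°C.
ISA deviation = -13 − 2 = -15°C.
Density altitude = 6500 + 120 × (-15) = 4700 ft.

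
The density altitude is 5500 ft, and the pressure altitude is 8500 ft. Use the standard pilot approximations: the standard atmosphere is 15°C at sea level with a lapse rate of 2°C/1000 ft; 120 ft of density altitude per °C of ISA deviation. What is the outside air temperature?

-27°C

Density altitude − pressure altitude = 5500 − 8500 = -3000 ft.
At 120 ft/°C that is an ISA deviation of -3000/120 = -25°C.
ISA temperature at 8500 ft = 15 − 2 × (8500/1000) = -2°C.
OAT = ISA + deviation = -2 + (-25) = -27°C.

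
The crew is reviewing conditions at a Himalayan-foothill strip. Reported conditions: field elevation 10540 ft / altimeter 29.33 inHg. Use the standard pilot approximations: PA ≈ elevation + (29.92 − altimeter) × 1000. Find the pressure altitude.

11130 ft

Pressure correction = (29.92 − 29.33) × 1000 = +590 ft.
Pressure altitude = 10540 + (+590) = 11130 ft.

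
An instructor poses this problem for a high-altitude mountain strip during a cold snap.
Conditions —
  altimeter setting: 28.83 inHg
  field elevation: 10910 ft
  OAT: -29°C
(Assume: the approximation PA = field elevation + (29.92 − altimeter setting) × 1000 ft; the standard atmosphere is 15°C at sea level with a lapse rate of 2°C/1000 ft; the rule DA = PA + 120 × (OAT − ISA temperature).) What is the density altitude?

Pressure altitude = 10910 + (29.92 − 28.83) × 1000 = 10910 + (+1090) = 12000 ft.
ISA temperature at 12000 ft = 15 − 2 × (12000/1000) = -9°C.
ISA deviation = -29 − (-9) = -20°C.
Density altitude = 12000 + 120 × (-20) = 9600 ft.

9600 ft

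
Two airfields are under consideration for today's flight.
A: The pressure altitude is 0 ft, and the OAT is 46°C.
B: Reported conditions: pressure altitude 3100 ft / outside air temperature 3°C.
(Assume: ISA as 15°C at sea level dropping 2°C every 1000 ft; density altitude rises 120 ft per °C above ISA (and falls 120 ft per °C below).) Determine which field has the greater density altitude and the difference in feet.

A: ISA temp = 15°C, deviation +31°C, DA = 0 + 120 × 31 = 3720 ft.
B: ISA temp = 8.8°C, deviation -5.8°C, DA = 3100 + 120 × (-5.8) = 2404 ft.
A is higher by 3720 − 2404 = 1316 ft.

A by 1316 ft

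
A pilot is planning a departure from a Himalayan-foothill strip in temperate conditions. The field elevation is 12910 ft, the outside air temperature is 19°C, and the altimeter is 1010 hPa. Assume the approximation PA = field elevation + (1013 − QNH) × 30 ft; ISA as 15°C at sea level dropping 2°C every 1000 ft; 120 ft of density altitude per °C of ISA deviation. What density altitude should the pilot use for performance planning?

Pressure altitude = 12910 + (1013 − 1010) × 30 = 12910 + (+90) = 13000 ft.
ISA temperature at 13000 ft = 15 − 2 × (13000/1000) = -11°C.
ISA deviation = 19 − (-11) = +30°C.
Density altitude = 13000 + 120 × (30) = 16600 ft.

16600 ft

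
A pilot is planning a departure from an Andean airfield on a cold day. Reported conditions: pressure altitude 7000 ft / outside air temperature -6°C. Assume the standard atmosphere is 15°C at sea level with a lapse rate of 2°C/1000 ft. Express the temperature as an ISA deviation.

ISA temperature at 7000 ft = 15 − 2 × (7000/1000) = 1°C.
Deviation = OAT − ISA = -6 − 1 = -7°C.

ISA-7°C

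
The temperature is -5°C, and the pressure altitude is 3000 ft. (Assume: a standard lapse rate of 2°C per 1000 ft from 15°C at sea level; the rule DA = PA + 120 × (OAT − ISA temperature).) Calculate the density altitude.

1320 ft

ISA temperature at 3000 ft = 15 − 2 × (3000/1000) = 9°C.
ISA deviation = -5 − 9 = -14°C.
Density altitude = 3000 + 120 × (-14) = 3000 + (-1680) = 1320 ft.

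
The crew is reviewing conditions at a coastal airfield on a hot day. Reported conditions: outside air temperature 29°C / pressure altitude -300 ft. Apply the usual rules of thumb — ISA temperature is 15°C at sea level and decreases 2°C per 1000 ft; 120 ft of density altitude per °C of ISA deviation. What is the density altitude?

1308 ft

ISA temperature at -300 ft = 15 − 2 × (-300/1000) = 15.6°C.
ISA deviation = 29 − 15.6 = +13.4°C.
Density altitude = -300 + 120 × (13.4) = -300 + (+1608) = 1308 ft.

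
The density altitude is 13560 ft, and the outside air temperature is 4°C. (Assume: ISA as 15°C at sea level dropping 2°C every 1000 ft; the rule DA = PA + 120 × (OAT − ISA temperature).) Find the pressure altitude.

12000 ft

DA = PA + 120 × (OAT − (15 − 2·PA/1000)) = PA + 120·OAT − 1800 + 0.24·PA = 1.24·PA + 120·OAT − 1800.
So 1.24·PA = 13560 − 120 × 4 + 1800 = 14880.
PA = 14880 / 1.24 = 12000 ft.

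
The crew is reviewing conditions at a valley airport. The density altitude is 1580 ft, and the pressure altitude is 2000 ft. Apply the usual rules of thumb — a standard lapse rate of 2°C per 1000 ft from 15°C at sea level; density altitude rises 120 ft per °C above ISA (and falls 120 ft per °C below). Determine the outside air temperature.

Density altitude − pressure altitude = 1580 − 2000 = -420 ft.
At 120 ft/°C that is an ISA deviation of -420/120 = -3.5°C.
ISA temperature at 2000 ft = 15 − 2 × (2000/1000) = 11°C.
OAT = ISA + deviation = 11 + (-3.5) = 7.5°C.

7.5°C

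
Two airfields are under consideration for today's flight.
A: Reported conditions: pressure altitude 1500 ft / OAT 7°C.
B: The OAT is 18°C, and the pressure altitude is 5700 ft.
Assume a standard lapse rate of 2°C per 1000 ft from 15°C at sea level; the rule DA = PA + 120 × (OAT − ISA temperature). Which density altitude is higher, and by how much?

B by 6528 ft

A: ISA temp = 12°C, deviation -5°C, DA = 1500 + 120 × (-5) = 900 ft.
B: ISA temp = 3.6°C, deviation +14.4°C, DA = 5700 + 120 × 14.4 = 7428 ft.
B is higher by 7428 − 900 = 6528 ft.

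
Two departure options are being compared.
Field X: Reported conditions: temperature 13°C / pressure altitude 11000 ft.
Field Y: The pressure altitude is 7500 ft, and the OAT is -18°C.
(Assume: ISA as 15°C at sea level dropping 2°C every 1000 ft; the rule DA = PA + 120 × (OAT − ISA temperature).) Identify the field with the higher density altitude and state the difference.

Field X by 8060 ft

Field X: ISA temp = -7°C, deviation +20°C, DA = 11000 + 120 × 20 = 13400 ft.
Field Y: ISA temp = 0°C, deviation -18°C, DA = 7500 + 120 × (-18) = 5340 ft.
Field X is higher by 13400 − 5340 = 8060 ft.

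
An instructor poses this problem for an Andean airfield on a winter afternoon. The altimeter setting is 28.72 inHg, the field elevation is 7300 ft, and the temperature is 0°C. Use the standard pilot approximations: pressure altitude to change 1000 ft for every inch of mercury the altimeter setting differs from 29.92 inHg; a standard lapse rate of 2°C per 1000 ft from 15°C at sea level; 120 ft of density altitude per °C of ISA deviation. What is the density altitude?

Pressure altitude = 7300 + (29.92 − 28.72) × 1000 = 7300 + (+1200) = 8500 ft.
ISA temperature at 8500 ft = 15 − 2 × (8500/1000) = -2°C.
ISA deviation = 0 − (-2) = +2°C.
Density altitude = 8500 + 120 × (2) = 8740 ft.

8740 ft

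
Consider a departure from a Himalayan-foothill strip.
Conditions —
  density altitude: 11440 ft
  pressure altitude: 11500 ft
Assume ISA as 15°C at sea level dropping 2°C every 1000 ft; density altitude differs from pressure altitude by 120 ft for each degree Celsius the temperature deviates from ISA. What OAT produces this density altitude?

-8.5°C

Density altitude − pressure altitude = 11440 − 11500 = -60 ft.
At 120 ft/°C that is an ISA deviation of -60/120 = -0.5°C.
ISA temperature at 11500 ft = 15 − 2 × (11500/1000) = -8°C.
OAT = ISA + deviation = -8 + (-0.5) = -8.5°C.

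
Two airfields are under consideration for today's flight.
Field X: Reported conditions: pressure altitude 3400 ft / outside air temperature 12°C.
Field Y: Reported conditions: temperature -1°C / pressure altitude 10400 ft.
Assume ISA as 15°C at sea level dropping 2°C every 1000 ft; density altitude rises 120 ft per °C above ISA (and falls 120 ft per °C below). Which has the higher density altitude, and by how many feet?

Field Y by 7120 ft

Field X: ISA temp = 8.2°C, deviation +3.8°C, DA = 3400 + 120 × 3.8 = 3856 ft.
Field Y: ISA temp = -5.8°C, deviation +4.8°C, DA = 10400 + 120 × 4.8 = 10976 ft.
Field Y is higher by 10976 − 3856 = 7120 ft.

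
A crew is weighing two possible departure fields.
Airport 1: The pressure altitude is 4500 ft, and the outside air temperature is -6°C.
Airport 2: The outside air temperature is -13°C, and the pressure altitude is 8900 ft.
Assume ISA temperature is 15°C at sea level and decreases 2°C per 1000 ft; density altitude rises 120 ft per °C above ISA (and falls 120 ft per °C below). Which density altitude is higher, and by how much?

Airport 2 by 4616 ft

Airport 1: ISA temp = 6°C, deviation -12°C, DA = 4500 + 120 × (-12) = 3060 ft.
Airport 2: ISA temp = -2.8°C, deviation -10.2°C, DA = 8900 + 120 × (-10.2) = 7676 ft.
Airport 2 is higher by 7676 − 3060 = 4616 ft.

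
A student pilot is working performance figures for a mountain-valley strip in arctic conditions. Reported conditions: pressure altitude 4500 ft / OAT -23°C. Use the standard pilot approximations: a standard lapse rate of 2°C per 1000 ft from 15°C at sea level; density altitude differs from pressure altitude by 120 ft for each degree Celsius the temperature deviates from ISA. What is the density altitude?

1020 ft

ISA temperature at 4500 ft = 15 − 2 × (4500/1000) = 6°C.
ISA deviation = -23 − 6 = -29°C.
Density altitude = 4500 + 120 × (-29) = 4500 + (-3480) = 1020 ft.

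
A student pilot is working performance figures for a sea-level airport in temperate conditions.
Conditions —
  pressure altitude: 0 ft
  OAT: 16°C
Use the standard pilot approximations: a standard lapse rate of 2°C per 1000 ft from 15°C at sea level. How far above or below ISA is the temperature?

ISA temperature at 0 ft = 15 − 2 × (0/1000) = 15°C.
Deviation = OAT − ISA = 16 − 15 = +1°C.

ISA+1°C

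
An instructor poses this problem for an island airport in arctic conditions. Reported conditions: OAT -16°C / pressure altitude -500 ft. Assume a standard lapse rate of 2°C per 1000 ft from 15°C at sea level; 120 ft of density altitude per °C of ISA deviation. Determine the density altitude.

ISA temperature at -500 ft = 15 − 2 × (-500/1000) = 16°C.
ISA deviation = -16 − 16 = -32°C.
Density altitude = -500 + 120 × (-32) = -500 + (-3840) = -4340 ft.

-4340 ft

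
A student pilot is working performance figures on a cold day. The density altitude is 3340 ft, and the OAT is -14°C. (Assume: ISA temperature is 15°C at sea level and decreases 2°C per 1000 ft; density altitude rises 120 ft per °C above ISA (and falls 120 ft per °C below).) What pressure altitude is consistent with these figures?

5500 ft

DA = PA + 120 × (OAT − (15 − 2·PA/1000)) = PA + 120·OAT − 1800 + 0.24·PA = 1.24·PA + 120·OAT − 1800.
So 1.24·PA = 3340 − 120 × (-14) + 1800 = 6820.
PA = 6820 / 1.24 = 5500 ft.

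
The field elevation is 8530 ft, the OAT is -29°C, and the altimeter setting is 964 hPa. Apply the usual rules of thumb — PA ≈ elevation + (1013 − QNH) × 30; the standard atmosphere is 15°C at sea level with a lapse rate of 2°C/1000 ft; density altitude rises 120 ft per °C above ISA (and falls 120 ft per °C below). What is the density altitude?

Pressure altitude = 8530 + (1013 − 964) × 30 = 8530 + (+1470) = 10000 ft.
ISA temperature at 10000 ft = 15 − 2 × (10000/1000) = -5°C.
ISA deviation = -29 − (-5) = -24°C.
Density altitude = 10000 + 120 × (-24) = 7120 ft.

7120 ft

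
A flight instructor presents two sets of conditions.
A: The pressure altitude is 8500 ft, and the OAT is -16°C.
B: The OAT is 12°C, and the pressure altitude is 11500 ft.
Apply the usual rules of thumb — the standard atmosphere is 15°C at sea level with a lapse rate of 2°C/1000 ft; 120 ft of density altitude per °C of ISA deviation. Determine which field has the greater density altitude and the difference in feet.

B by 7080 ft

A: ISA temp = -2°C, deviation -14°C, DA = 8500 + 120 × (-14) = 6820 ft.
B: ISA temp = -8°C, deviation +20°C, DA = 11500 + 120 × 20 = 13900 ft.
B is higher by 13900 − 6820 = 7080 ft.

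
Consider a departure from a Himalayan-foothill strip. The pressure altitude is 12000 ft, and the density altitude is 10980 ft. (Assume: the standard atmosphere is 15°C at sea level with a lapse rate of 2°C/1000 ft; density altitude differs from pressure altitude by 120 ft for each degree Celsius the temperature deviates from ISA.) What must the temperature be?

Density altitude − pressure altitude = 10980 − 12000 = -1020 ft.
At 120 ft/°C that is an ISA deviation of -1020/120 = -8.5°C.
ISA temperature at 12000 ft = 15 − 2 × (12000/1000) = -9°C.
OAT = ISA + deviation = -9 + (-8.5) = -17.5°C.

-17.5°C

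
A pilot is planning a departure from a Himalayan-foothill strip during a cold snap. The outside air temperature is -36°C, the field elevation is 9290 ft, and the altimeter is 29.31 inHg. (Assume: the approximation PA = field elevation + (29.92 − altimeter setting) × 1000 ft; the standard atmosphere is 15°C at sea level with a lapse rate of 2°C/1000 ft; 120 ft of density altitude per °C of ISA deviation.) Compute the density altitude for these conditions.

6156 ft

Pressure altitude = 9290 + (29.92 − 29.31) × 1000 = 9290 + (+610) = 9900 ft.
ISA temperature at 9900 ft = 15 − 2 × (9900/1000) = -4.8°C.
ISA deviation = -36 − (-4.8) = -31.2°C.
Density altitude = 9900 + 120 × (-31.2) = 6156 ft.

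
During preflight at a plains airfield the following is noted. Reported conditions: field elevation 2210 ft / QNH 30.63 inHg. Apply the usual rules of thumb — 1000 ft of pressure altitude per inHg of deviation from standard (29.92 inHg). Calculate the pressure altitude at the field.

1500 ft

Pressure correction = (29.92 − 30.63) × 1000 = -710 ft.
Pressure altitude = 2210 + (-710) = 1500 ft.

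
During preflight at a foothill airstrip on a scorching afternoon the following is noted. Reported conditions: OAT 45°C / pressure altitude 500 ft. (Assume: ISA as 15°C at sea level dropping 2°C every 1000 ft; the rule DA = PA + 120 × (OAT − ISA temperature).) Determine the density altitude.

4220 ft

ISA temperature at 500 ft = 15 − 2 × (500/1000) = 14°C.
ISA deviation = 45 − 14 = +31°C.
Density altitude = 500 + 120 × (31) = 500 + (+3720) = 4220 ft.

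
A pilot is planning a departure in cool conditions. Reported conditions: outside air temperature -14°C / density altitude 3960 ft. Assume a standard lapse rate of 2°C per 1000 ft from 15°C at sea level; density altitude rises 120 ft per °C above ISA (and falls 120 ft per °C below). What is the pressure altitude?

6000 ft

DA = PA + 120 × (OAT − (15 − 2·PA/1000)) = PA + 120·OAT − 1800 + 0.24·PA = 1.24·PA + 120·OAT − 1800.
So 1.24·PA = 3960 − 120 × (-14) + 1800 = 7440.
PA = 7440 / 1.24 = 6000 ft.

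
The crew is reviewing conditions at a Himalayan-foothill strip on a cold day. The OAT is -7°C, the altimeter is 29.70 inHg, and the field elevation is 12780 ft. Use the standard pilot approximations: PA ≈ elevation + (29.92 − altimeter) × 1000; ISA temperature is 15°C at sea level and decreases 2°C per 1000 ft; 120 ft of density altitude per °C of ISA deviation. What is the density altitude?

Pressure altitude = 12780 + (29.92 − 29.70) × 1000 = 12780 + (+220) = 13000 ft.
ISA temperature at 13000 ft = 15 − 2 × (13000/1000) = -11°C.
ISA deviation = -7 − (-11) = +4°C.
Density altitude = 13000 + 120 × (4) = 13480 ft.

13480 ft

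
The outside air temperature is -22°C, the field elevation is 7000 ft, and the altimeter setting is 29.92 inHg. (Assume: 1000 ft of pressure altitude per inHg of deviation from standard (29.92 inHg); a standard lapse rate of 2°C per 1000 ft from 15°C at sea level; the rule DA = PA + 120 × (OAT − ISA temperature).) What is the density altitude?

4240 ft

Pressure altitude = 7000 + (29.92 − 29.92) × 1000 = 7000 + (0) = 7000 ft.
ISA temperature at 7000 ft = 15 − 2 × (7000/1000) = 1°C.
ISA deviation = -22 − 1 = -23°C.
Density altitude = 7000 + 120 × (-23) = 4240 ft.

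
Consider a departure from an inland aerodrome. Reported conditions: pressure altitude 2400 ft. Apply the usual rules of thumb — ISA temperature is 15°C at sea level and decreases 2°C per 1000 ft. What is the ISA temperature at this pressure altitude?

10.2°C

ISA temperature = 15 − 2 × (2400/1000) = 15 − 4.8 = 10.2°C.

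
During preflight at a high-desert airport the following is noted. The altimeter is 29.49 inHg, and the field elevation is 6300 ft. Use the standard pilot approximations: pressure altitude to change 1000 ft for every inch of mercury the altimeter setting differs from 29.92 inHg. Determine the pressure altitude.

6730 ft

Pressure correction = (29.92 − 29.49) × 1000 = +430 ft.
Pressure altitude = 6300 + (+430) = 6730 ft.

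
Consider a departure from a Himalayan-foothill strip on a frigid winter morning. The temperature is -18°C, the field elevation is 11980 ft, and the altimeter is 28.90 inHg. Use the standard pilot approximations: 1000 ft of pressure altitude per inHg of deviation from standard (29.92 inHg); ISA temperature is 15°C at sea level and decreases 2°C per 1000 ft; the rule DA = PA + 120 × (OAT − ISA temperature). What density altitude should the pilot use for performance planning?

12160 ft

Pressure altitude = 11980 + (29.92 − 28.90) × 1000 = 11980 + (+1020) = 13000 ft.
ISA temperature at 13000 ft = 15 − 2 × (13000/1000) = -11°C.
ISA deviation = -18 − (-11) = -7°C.
Density altitude = 13000 + 120 × (-7) = 12160 ft.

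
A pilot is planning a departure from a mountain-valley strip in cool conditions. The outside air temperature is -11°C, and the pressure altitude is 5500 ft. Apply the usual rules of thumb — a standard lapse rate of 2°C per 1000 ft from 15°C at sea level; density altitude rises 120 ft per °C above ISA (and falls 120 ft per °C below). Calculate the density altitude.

3700 ft

ISA temperature at 5500 ft = 15 − 2 × (5500/1000) = 4°C.
ISA deviation = -11 − 4 = -15°C.
Density altitude = 5500 + 120 × (-15) = 5500 + (-1800) = 3700 ft.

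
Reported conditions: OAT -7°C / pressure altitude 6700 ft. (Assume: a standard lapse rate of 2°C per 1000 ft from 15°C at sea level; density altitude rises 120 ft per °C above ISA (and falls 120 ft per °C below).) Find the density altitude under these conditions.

5668 ft

ISA temperature at 6700 ft = 15 − 2 × (6700/1000) = 1.6°C.
ISA deviation = -7 − 1.6 = -8.6°C.
Density altitude = 6700 + 120 × (-8.6) = 6700 + (-1032) = 5668 ft.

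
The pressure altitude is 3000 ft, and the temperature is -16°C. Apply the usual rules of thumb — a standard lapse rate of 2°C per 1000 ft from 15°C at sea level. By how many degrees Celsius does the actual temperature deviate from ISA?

ISA temperature at 3000 ft = 15 − 2 × (3000/1000) = 9°C.
Deviation = OAT − ISA = -16 − 9 = -25°C.

ISA-25°C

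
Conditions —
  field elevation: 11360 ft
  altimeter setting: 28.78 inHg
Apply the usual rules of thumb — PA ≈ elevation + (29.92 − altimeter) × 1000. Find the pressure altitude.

12500 ft

Pressure correction = (29.92 − 28.78) × 1000 = +1140 ft.
Pressure altitude = 11360 + (+1140) = 12500 ft.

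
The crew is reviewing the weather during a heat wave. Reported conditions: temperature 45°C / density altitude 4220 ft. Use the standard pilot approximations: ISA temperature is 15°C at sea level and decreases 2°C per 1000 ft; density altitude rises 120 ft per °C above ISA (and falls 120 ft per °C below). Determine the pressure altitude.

500 ft

DA = PA + 120 × (OAT − (15 − 2·PA/1000)) = PA + 120·OAT − 1800 + 0.24·PA = 1.24·PA + 120·OAT − 1800.
So 1.24·PA = 4220 − 120 × 45 + 1800 = 620.
PA = 620 / 1.24 = 500 ft.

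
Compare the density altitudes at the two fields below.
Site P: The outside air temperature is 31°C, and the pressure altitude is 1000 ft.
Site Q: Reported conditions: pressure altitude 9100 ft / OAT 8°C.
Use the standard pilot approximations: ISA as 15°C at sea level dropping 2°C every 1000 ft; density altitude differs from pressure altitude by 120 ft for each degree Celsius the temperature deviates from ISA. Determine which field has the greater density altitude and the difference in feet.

Site P: ISA temp = 13°C, deviation +18°C, DA = 1000 + 120 × 18 = 3160 ft.
Site Q: ISA temp = -3.2°C, deviation +11.2°C, DA = 9100 + 120 × 11.2 = 10444 ft.
Site Q is higher by 10444 − 3160 = 7284 ft.

Site Q by 7284 ft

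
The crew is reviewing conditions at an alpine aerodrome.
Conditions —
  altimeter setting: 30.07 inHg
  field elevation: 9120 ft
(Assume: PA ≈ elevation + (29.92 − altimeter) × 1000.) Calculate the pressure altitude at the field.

Pressure correction = (29.92 − 30.07) × 1000 = -150 ft.
Pressure altitude = 9120 + (-150) = 8970 ft.

8970 ft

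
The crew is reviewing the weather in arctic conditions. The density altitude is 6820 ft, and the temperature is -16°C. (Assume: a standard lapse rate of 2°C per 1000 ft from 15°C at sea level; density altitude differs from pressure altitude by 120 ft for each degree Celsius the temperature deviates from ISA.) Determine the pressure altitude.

DA = PA + 120 × (OAT − (15 − 2·PA/1000)) = PA + 120·OAT − 1800 + 0.24·PA = 1.24·PA + 120·OAT − 1800.
So 1.24·PA = 6820 − 120 × (-16) + 1800 = 10540.
PA = 10540 / 1.24 = 8500 ft.

8500 ft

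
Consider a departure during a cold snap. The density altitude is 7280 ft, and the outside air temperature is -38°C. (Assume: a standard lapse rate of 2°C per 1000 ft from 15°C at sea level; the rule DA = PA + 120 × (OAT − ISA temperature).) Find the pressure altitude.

11000 ft

DA = PA + 120 × (OAT − (15 − 2·PA/1000)) = PA + 120·OAT − 1800 + 0.24·PA = 1.24·PA + 120·OAT − 1800.
So 1.24·PA = 7280 − 120 × (-38) + 1800 = 13640.
PA = 13640 / 1.24 = 11000 ft.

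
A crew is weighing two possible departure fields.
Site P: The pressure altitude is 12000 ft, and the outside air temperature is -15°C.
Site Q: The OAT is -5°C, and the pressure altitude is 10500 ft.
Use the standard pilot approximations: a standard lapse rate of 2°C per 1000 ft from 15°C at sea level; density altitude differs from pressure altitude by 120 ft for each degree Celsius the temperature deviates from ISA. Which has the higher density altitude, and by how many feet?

Site P: ISA temp = -9°C, deviation -6°C, DA = 12000 + 120 × (-6) = 11280 ft.
Site Q: ISA temp = -6°C, deviation +1°C, DA = 10500 + 120 × 1 = 10620 ft.
Site P is higher by 11280 − 10620 = 660 ft.

Site P by 660 ft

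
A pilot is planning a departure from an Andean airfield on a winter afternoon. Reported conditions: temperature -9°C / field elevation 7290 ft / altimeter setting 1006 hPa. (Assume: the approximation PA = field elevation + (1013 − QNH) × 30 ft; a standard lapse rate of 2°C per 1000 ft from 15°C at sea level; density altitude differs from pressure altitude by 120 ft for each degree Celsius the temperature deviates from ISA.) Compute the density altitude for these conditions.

6420 ft

Pressure altitude = 7290 + (1013 − 1006) × 30 = 7290 + (+210) = 7500 ft.
ISA temperature at 7500 ft = 15 − 2 × (7500/1000) = 0°C.
ISA deviation = -9 − 0 = -9°C.
Density altitude = 7500 + 120 × (-9) = 6420 ft.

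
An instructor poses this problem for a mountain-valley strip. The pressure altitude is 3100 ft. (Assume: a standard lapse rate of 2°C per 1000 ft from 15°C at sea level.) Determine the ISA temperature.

ISA temperature = 15 − 2 × (3100/1000) = 15 − 6.2 = 8.8°C.

8.8°C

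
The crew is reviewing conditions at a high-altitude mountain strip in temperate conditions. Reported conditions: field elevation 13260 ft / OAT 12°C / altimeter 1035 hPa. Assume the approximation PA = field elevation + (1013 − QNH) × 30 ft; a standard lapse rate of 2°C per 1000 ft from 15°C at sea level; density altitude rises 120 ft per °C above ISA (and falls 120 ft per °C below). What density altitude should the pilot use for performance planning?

15264 ft

Pressure altitude = 13260 + (1013 − 1035) × 30 = 13260 + (-660) = 12600 ft.
ISA temperature at 12600 ft = 15 − 2 × (12600/1000) = -10.2°C.
ISA deviation = 12 − (-10.2) = +22.2°C.
Density altitude = 12600 + 120 × (22.2) = 15264 ft.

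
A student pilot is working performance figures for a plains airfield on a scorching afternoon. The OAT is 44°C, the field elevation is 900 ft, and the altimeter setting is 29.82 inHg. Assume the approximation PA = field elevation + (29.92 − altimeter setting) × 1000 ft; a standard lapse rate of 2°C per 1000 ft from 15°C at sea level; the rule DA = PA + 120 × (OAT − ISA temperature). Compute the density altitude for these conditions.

Pressure altitude = 900 + (29.92 − 29.82) × 1000 = 900 + (+100) = 1000 ft.
ISA temperature at 1000 ft = 15 − 2 × (1000/1000) = 13°C.
ISA deviation = 44 − 13 = +31°C.
Density altitude = 1000 + 120 × (31) = 4720 ft.

4720 ft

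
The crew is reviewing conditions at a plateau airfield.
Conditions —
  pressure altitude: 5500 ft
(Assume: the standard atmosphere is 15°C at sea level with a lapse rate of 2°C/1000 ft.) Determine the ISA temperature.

ISA temperature = 15 − 2 × (5500/1000) = 15 − 11 = 4°C.

4°C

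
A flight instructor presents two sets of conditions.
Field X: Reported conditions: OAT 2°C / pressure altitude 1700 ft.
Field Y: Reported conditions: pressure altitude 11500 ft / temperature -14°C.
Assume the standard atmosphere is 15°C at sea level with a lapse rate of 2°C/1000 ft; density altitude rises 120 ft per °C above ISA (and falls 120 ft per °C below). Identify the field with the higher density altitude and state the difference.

Field Y by 10232 ft

Field X: ISA temp = 11.6°C, deviation -9.6°C, DA = 1700 + 120 × (-9.6) = 548 ft.
Field Y: ISA temp = -8°C, deviation -6°C, DA = 11500 + 120 × (-6) = 10780 ft.
Field Y is higher by 10780 − 548 = 10232 ft.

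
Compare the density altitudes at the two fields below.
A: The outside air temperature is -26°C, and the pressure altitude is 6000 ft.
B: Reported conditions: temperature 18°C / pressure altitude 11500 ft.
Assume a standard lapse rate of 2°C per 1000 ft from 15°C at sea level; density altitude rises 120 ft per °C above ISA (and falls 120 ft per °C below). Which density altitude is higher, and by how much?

A: ISA temp = 3°C, deviation -29°C, DA = 6000 + 120 × (-29) = 2520 ft.
B: ISA temp = -8°C, deviation +26°C, DA = 11500 + 120 × 26 = 14620 ft.
B is higher by 14620 − 2520 = 12100 ft.

B by 12100 ft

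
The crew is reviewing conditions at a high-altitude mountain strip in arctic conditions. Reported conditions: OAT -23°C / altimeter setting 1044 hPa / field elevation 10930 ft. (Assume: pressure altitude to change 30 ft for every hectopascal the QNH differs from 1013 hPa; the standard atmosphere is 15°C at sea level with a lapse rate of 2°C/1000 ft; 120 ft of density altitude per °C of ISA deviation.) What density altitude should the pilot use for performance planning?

Pressure altitude = 10930 + (1013 − 1044) × 30 = 10930 + (-930) = 10000 ft.
ISA temperature at 10000 ft = 15 − 2 × (10000/1000) = -5°C.
ISA deviation = -23 − (-5) = -18°C.
Density altitude = 10000 + 120 × (-18) = 7840 ft.

7840 ft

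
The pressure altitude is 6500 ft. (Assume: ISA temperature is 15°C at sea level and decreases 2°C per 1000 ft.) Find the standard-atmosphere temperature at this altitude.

2°C

ISA temperature = 15 − 2 × (6500/1000) = 15 − 13 = 2°C.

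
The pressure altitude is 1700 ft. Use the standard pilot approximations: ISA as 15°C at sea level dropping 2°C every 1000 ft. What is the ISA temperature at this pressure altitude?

ISA temperature = 15 − 2 × (1700/1000) = 15 − 3.4 = 11.6°C.

11.6°C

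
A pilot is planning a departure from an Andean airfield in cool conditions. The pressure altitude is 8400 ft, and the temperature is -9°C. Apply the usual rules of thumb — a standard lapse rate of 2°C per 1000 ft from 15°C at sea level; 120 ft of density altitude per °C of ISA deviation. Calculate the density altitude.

7536 ft

ISA temperature at 8400 ft = 15 − 2 × (8400/1000) = -1.8°C.
ISA deviation = -9 − (-1.8) = -7.2°C.
Density altitude = 8400 + 120 × (-7.2) = 8400 + (-864) = 7536 ft.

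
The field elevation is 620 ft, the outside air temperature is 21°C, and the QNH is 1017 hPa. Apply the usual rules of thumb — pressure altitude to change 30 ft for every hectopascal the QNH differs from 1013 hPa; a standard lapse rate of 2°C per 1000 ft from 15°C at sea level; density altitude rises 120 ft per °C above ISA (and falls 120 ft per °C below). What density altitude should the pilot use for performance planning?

1340 ft

Pressure altitude = 620 + (1013 − 1017) × 30 = 620 + (-120) = 500 ft.
ISA temperature at 500 ft = 15 − 2 × (500/1000) = 14°C.
ISA deviation = 21 − 14 = +7°C.
Density altitude = 500 + 120 × (7) = 1340 ft.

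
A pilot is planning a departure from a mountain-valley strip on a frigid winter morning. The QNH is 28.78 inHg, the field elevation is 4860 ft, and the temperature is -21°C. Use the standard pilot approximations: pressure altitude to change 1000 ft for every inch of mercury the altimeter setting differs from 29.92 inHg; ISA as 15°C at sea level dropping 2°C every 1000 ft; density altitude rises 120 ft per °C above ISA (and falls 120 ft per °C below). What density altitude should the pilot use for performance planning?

Pressure altitude = 4860 + (29.92 − 28.78) × 1000 = 4860 + (+1140) = 6000 ft.
ISA temperature at 6000 ft = 15 − 2 × (6000/1000) = 3°C.
ISA deviation = -21 − 3 = -24°C.
Density altitude = 6000 + 120 × (-24) = 3120 ft.

3120 ft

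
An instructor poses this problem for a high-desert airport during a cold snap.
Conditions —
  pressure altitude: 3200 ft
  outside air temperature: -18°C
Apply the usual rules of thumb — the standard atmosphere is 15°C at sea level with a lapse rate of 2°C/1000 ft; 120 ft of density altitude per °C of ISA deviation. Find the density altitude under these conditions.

ISA temperature at 3200 ft = 15 − 2 × (3200/1000) = 8.6°C.
ISA deviation = -18 − 8.6 = -26.6°C.
Density altitude = 3200 + 120 × (-26.6) = 3200 + (-3192) = 8 ft.

8 ft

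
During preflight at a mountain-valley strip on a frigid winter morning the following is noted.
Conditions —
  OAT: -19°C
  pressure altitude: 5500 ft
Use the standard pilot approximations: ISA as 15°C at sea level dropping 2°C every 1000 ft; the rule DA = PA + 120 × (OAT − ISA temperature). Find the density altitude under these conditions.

ISA temperature at 5500 ft = 15 − 2 × (5500/1000) = 4°C.
ISA deviation = -19 − 4 = -23°C.
Density altitude = 5500 + 120 × (-23) = 5500 + (-2760) = 2740 ft.

2740 ft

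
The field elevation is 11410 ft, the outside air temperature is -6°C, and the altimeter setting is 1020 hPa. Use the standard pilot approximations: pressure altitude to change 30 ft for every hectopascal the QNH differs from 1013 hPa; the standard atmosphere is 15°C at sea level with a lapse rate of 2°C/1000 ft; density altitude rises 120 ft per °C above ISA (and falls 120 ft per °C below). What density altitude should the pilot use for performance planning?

Pressure altitude = 11410 + (1013 − 1020) × 30 = 11410 + (-210) = 11200 ft.
ISA temperature at 11200 ft = 15 − 2 × (11200/1000) = -7.4°C.
ISA deviation = -6 − (-7.4) = +1.4°C.
Density altitude = 11200 + 120 × (1.4) = 11368 ft.

11368 ft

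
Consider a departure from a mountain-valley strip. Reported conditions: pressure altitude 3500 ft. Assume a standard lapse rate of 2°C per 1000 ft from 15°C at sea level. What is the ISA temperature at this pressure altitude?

8°C

ISA temperature = 15 − 2 × (3500/1000) = 15 − 7 = 8°C.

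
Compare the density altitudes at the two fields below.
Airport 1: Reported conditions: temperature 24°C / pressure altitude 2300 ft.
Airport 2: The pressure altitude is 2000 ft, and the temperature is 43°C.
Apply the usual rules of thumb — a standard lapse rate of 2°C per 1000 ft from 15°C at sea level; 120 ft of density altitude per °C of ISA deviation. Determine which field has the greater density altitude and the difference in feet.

Airport 2 by 1908 ft

Airport 1: ISA temp = 10.4°C, deviation +13.6°C, DA = 2300 + 120 × 13.6 = 3932 ft.
Airport 2: ISA temp = 11°C, deviation +32°C, DA = 2000 + 120 × 32 = 5840 ft.
Airport 2 is higher by 5840 − 3932 = 1908 ft.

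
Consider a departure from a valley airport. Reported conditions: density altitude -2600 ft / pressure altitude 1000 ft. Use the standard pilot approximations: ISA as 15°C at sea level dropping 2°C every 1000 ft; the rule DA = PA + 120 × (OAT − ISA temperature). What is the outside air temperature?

Density altitude − pressure altitude = -2600 − 1000 = -3600 ft.
At 120 ft/°C that is an ISA deviation of -3600/120 = -30°C.
ISA temperature at 1000 ft = 15 − 2 × (1000/1000) = 13°C.
OAT = ISA + deviation = 13 + (-30) = -17°C.

-17°C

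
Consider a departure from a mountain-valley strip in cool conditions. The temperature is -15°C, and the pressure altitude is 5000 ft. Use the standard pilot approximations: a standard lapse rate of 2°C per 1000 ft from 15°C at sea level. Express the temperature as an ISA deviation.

ISA temperature at 5000 ft = 15 − 2 × (5000/1000) = 5°C.
Deviation = OAT − ISA = -15 − 5 = -20°C.

ISA-20°C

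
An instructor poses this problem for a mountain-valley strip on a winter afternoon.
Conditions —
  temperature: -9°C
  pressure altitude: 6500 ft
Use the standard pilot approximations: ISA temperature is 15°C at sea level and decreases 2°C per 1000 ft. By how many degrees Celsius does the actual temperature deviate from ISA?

ISA-11°C

ISA temperature at 6500 ft = 15 − 2 × (6500/1000) = 2°C.
Deviation = OAT − ISA = -9 − 2 = -11°C.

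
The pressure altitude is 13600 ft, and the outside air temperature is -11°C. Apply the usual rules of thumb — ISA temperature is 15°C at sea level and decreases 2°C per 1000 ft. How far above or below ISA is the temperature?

ISA+1.2°C

ISA temperature at 13600 ft = 15 − 2 × (13600/1000) = -12.2°C.
Deviation = OAT − ISA = -11 − (-12.2) = +1.2°C.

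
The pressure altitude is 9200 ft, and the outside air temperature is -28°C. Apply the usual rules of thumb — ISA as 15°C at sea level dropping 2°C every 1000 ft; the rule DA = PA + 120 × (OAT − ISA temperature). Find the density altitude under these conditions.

ISA temperature at 9200 ft = 15 − 2 × (9200/1000) = -3.4°C.
ISA deviation = -28 − (-3.4) = -24.6°C.
Density altitude = 9200 + 120 × (-24.6) = 9200 + (-2952) = 6248 ft.

6248 ft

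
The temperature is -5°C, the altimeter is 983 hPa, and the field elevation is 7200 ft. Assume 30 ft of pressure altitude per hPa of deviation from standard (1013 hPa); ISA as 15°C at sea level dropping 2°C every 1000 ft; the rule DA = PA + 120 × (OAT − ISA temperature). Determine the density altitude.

7644 ft

Pressure altitude = 7200 + (1013 − 983) × 30 = 7200 + (+900) = 8100 ft.
ISA temperature at 8100 ft = 15 − 2 × (8100/1000) = -1.2°C.
ISA deviation = -5 − (-1.2) = -3.8°C.
Density altitude = 8100 + 120 × (-3.8) = 7644 ft.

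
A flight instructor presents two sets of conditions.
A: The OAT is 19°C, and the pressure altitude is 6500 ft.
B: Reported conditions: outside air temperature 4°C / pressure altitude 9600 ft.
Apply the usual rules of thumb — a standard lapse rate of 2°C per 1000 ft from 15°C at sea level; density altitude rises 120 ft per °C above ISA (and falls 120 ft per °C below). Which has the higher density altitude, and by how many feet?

A: ISA temp = 2°C, deviation +17°C, DA = 6500 + 120 × 17 = 8540 ft.
B: ISA temp = -4.2°C, deviation +8.2°C, DA = 9600 + 120 × 8.2 = 10584 ft.
B is higher by 10584 − 8540 = 2044 ft.

B by 2044 ft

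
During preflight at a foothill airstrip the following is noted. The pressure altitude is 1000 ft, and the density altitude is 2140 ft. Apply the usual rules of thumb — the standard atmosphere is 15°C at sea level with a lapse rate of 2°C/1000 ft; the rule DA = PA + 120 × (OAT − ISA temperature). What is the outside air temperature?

Density altitude − pressure altitude = 2140 − 1000 = +1140 ft.
At 120 ft/°C that is an ISA deviation of 1140/120 = +9.5°C.
ISA temperature at 1000 ft = 15 − 2 × (1000/1000) = 13°C.
OAT = ISA + deviation = 13 + (+9.5) = 22.5°C.

22.5°C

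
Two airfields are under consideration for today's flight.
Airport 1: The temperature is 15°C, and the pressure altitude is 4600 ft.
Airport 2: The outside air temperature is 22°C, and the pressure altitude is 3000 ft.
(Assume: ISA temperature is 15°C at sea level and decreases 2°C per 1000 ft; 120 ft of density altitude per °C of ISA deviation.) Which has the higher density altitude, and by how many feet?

Airport 1: ISA temp = 5.8°C, deviation +9.2°C, DA = 4600 + 120 × 9.2 = 5704 ft.
Airport 2: ISA temp = 9°C, deviation +13°C, DA = 3000 + 120 × 13 = 4560 ft.
Airport 1 is higher by 5704 − 4560 = 1144 ft.

Airport 1 by 1144 ft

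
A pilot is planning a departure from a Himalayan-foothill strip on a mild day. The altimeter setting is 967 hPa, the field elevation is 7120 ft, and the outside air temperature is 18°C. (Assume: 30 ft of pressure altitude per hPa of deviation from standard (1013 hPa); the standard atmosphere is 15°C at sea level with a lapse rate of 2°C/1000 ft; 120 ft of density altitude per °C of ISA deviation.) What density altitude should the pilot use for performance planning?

Pressure altitude = 7120 + (1013 − 967) × 30 = 7120 + (+1380) = 8500 ft.
ISA temperature at 8500 ft = 15 − 2 × (8500/1000) = -2°C.
ISA deviation = 18 − (-2) = +20°C.
Density altitude = 8500 + 120 × (20) = 10900 ft.

10900 ft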